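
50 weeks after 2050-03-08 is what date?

February 21, 2051

Adding 50 weeks = 350 days from March 8, 2050.
March has 31 days, so 31 − 8 = 23 days remain after March 8, 2050; 350 − 23 = 327 left.
April 2050 has 30 days: 327 − 30 = 297 left.
May 2050 has 31 days: 297 − 31 = 266 left.
June 2050 has 30 days: 266 − 30 = 236 left.
July 2050 has 31 days: 236 − 31 = 205 left.
August 2050 has 31 days: 205 − 31 = 174 left.
September 2050 has 30 days: 174 − 30 = 144 left.
October 2050 has 31 days: 144 − 31 = 113 left.
November 2050 has 30 days: 113 − 30 = 83 left.
December 2050 has 31 days: 83 − 31 = 52 left.
January 2051 has 31 days: 52 − 31 = 21 left.
21 days into February 2051 → February 21, 2051.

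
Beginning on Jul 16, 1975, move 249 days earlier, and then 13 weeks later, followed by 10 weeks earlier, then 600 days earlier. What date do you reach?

Going back 249 days from July 16, 1975:
Going back 16 days from July 16, 1975 reaches the end of the previous month; 249 − 16 = 233 left.
June 1975 has 30 days: 233 − 30 = 203 left.
May 1975 has 31 days: 203 − 31 = 172 left.
April 1975 has 30 days: 172 − 30 = 142 left.
March 1975 has 31 days: 142 − 31 = 111 left.
February 1975 has 28 days (1975 is not a leap year): 111 − 28 = 83 left.
January 1975 has 31 days: 83 − 31 = 52 left.
December 1974 has 31 days: 52 − 31 = 21 left.
November 1974 has 30 days; 30 − 21 = 9 → November 9, 1974.
Counting forward 13 weeks (= 91 days) from November 9, 1974:
November has 30 days, so 30 − 9 = 21 days remain after November 9, 1974; 91 − 21 = 70 left.
December 1974 has 31 days: 70 − 31 = 39 left.
January 1975 has 31 days: 39 − 31 = 8 left.
8 days into February 1975 → February 8, 1975.
Going back 10 weeks (= 70 days) from February 8, 1975:
Going back 8 days from February 8, 1975 reaches the end of the previous month; 70 − 8 = 62 left.
January 1975 has 31 days: 62 − 31 = 31 left.
December 1974 has 31 days: 31 − 31 = 0 left.
November 1974 has 30 days; 30 − 0 = 30 → November 30, 1974.
Counting back 600 days from November 30, 1974:
Going back 30 days from November 30, 1974 reaches the end of the previous month; 600 − 30 = 570 left.
October 1974 has 31 days: 570 − 31 = 539 left.
September 1974 has 30 days: 539 − 30 = 509 left.
August 1974 has 31 days: 509 − 31 = 478 left.
July 1974 has 31 days: 478 − 31 = 447 left.
June 1974 has 30 days: 447 − 30 = 417 left.
May 1974 has 31 days: 417 − 31 = 386 left.
April 1974 has 30 days: 386 − 30 = 356 left.
March 1974 has 31 days: 356 − 31 = 325 left.
February 1974 has 28 days (1974 is not a leap year): 325 − 28 = 297 left.
January 1974 has 31 days: 297 − 31 = 266 left.
December 1973 has 31 days: 266 − 31 = 235 left.
November 1973 has 30 days: 235 − 30 = 205 left.
October 1973 has 31 days: 205 − 31 = 174 left.
September 1973 has 30 days: 174 − 30 = 144 left.
August 1973 has 31 days: 144 − 31 = 113 left.
July 1973 has 31 days: 113 − 31 = 82 left.
June 1973 has 30 days: 82 − 30 = 52 left.
May 1973 has 31 days: 52 − 31 = 21 left.
April 1973 has 30 days; 30 − 21 = 9 → April 9, 1973.

April 9, 1973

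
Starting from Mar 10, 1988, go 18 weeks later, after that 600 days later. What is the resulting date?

Counting forward 18 weeks (= 126 days) from March 10, 1988:
March has 31 days, so 31 − 10 = 21 days remain after March 10, 1988; 126 − 21 = 105 left.
April 1988 has 30 days: 105 − 30 = 75 left.
May 1988 has 31 days: 75 − 31 = 44 left.
June 1988 has 30 days: 44 − 30 = 14 left.
14 days into July 1988 → July 14, 1988.
Counting forward 600 days from July 14, 1988:
July has 31 days, so 31 − 14 = 17 days remain after July 14, 1988; 600 − 17 = 583 left.
August 1988 has 31 days: 583 − 31 = 552 left.
September 1988 has 30 days: 552 − 30 = 522 left.
October 1988 has 31 days: 522 − 31 = 491 left.
November 1988 has 30 days: 491 − 30 = 461 left.
December 1988 has 31 days: 461 − 31 = 430 left.
January 1989 has 31 days: 430 − 31 = 399 left.
February 1989 has 28 days (1989 is not a leap year): 399 − 28 = 371 left.
March 1989 has 31 days: 371 − 31 = 340 left.
April 1989 has 30 days: 340 − 30 = 310 left.
May 1989 has 31 days: 310 − 31 = 279 left.
June 1989 has 30 days: 279 − 30 = 249 left.
July 1989 has 31 days: 249 − 31 = 218 left.
August 1989 has 31 days: 218 − 31 = 187 left.
September 1989 has 30 days: 187 − 30 = 157 left.
October 1989 has 31 days: 157 − 31 = 126 left.
November 1989 has 30 days: 126 − 30 = 96 left.
December 1989 has 31 days: 96 − 31 = 65 left.
January 1990 has 31 days: 65 − 31 = 34 left.
February 1990 has 28 days (1990 is not a leap year): 34 − 28 = 6 left.
6 days into March 1990 → March 6, 1990.

March 6, 1990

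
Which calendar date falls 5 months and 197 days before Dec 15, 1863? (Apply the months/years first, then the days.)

Subtracting 5 months and 197 days from December 15, 1863: first the month/year part, then the days.
month 12 − 5 = 7 → July 1863.
Day 15 is valid in July, giving July 15, 1863.
Now subtract 197 days from July 15, 1863.
Going back 15 days from July 15, 1863 reaches the end of the previous month; 197 − 15 = 182 left.
June 1863 has 30 days: 182 − 30 = 152 left.
May 1863 has 31 days: 152 − 31 = 121 left.
April 1863 has 30 days: 121 − 30 = 91 left.
March 1863 has 31 days: 91 − 31 = 60 left.
February 1863 has 28 days (1863 is not a leap year): 60 − 28 = 32 left.
January 1863 has 31 days: 32 − 31 = 1 left.
December 1862 has 31 days; 31 − 1 = 30 → December 30, 1862.

December 30, 1862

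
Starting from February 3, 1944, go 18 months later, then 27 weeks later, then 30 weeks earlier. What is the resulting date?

Advancing 18 months from February 3, 1944:
month 2 + 18 = 20, which is month 8 of year 1945 → August 1945.
Day 3 is valid in August, giving August 3, 1945.
Advancing 27 weeks (= 189 days) from August 3, 1945:
August has 31 days, so 31 − 3 = 28 days remain after August 3, 1945; 189 − 28 = 161 left.
September 1945 has 30 days: 161 − 30 = 131 left.
October 1945 has 31 days: 131 − 31 = 100 left.
November 1945 has 30 days: 100 − 30 = 70 left.
December 1945 has 31 days: 70 − 31 = 39 left.
January 1946 has 31 days: 39 − 31 = 8 left.
8 days into February 1946 → February 8, 1946.
Counting back 30 weeks (= 210 days) from February 8, 1946:
Going back 8 days from February 8, 1946 reaches the end of the previous month; 210 − 8 = 202 left.
January 1946 has 31 days: 202 − 31 = 171 left.
December 1945 has 31 days: 171 − 31 = 140 left.
November 1945 has 30 days: 140 − 30 = 110 left.
October 1945 has 31 days: 110 − 31 = 79 left.
September 1945 has 30 days: 79 − 30 = 49 left.
August 1945 has 31 days: 49 − 31 = 18 left.
July 1945 has 31 days; 31 − 18 = 13 → July 13, 1945.

July 13, 1945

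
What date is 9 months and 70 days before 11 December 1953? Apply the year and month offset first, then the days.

Counting back 9 months and 70 days from December 11, 1953: first the month/year part, then the days.
month 12 − 9 = 3 → March 1953.
Day 11 is valid in March, giving March 11, 1953.
Now subtract 70 days from March 11, 1953.
Going back 11 days from March 11, 1953 reaches the end of the previous month; 70 − 11 = 59 left.
February 1953 has 28 days (1953 is not a leap year): 59 − 28 = 31 left.
January 1953 has 31 days: 31 − 31 = 0 left.
December 1952 has 31 days; 31 − 0 = 31 → December 31, 1952.

December 31, 1952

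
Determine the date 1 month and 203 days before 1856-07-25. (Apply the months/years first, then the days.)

Subtracting 1 month and 203 days from July 25, 1856: first the month/year part, then the days.
month 7 − 1 = 6 → June 1856.
Day 25 is valid in June, giving June 25, 1856.
Now subtract 203 days from June 25, 1856.
Going back 25 days from June 25, 1856 reaches the end of the previous month; 203 − 25 = 178 left.
May 1856 has 31 days: 178 − 31 = 147 left.
April 1856 has 30 days: 147 − 30 = 117 left.
March 1856 has 31 days: 117 − 31 = 86 left.
February 1856 has 29 days (1856 is a leap year): 86 − 29 = 57 left.
January 1856 has 31 days: 57 − 31 = 26 left.
December 1855 has 31 days; 31 − 26 = 5 → December 5, 1855.

December 5, 1855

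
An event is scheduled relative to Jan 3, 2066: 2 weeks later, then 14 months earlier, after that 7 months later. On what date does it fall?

June 17, 2065

Counting forward 2 weeks (= 14 days) from January 3, 2066:
January has 31 days; 3 + 14 = 17, still in January.
Subtracting 14 months from January 17, 2066:
month 1 − 14 = -13, which is month 11 of year 2064 → November 2064.
Day 17 is valid in November, giving November 17, 2064.
Counting forward 7 months from November 17, 2064:
month 11 + 7 = 18, which is month 6 of year 2065 → June 2065.
Day 17 is valid in June, giving June 17, 2065.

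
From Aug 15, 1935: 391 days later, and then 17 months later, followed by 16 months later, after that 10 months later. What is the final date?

Adding 391 days from August 15, 1935:
August has 31 days, so 31 − 15 = 16 days remain after August 15, 1935; 391 − 16 = 375 left.
September 1935 has 30 days: 375 − 30 = 345 left.
October 1935 has 31 days: 345 − 31 = 314 left.
November 1935 has 30 days: 314 − 30 = 284 left.
December 1935 has 31 days: 284 − 31 = 253 left.
January 1936 has 31 days: 253 − 31 = 222 left.
February 1936 has 29 days (1936 is a leap year): 222 − 29 = 193 left.
March 1936 has 31 days: 193 − 31 = 162 left.
April 1936 has 30 days: 162 − 30 = 132 left.
May 1936 has 31 days: 132 − 31 = 101 left.
June 1936 has 30 days: 101 − 30 = 71 left.
July 1936 has 31 days: 71 − 31 = 40 left.
August 1936 has 31 days: 40 − 31 = 9 left.
9 days into September 1936 → September 9, 1936.
Advancing 17 months from September 9, 1936:
month 9 + 17 = 26, which is month 2 of year 1938 → February 1938.
Day 9 is valid in February, giving February 9, 1938.
Advancing 16 months from February 9, 1938:
month 2 + 16 = 18, which is month 6 of year 1939 → June 1939.
Day 9 is valid in June, giving June 9, 1939.
Counting forward 10 months from June 9, 1939:
month 6 + 10 = 16, which is month 4 of year 1940 → April 1940.
Day 9 is valid in April, giving April 9, 1940.

April 9, 1940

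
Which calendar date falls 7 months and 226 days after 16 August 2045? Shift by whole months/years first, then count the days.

Advancing 7 months and 226 days from August 16, 2045: first the month/year part, then the days.
month 8 + 7 = 15, which is month 3 of year 2046 → March 2046.
Day 16 is valid in March, giving March 16, 2046.
Now add 226 days from March 16, 2046.
March has 31 days, so 31 − 16 = 15 days remain after March 16, 2046; 226 − 15 = 211 left.
April 2046 has 30 days: 211 − 30 = 181 left.
May 2046 has 31 days: 181 − 31 = 150 left.
June 2046 has 30 days: 150 − 30 = 120 left.
July 2046 has 31 days: 120 − 31 = 89 left.
August 2046 has 31 days: 89 − 31 = 58 left.
September 2046 has 30 days: 58 − 30 = 28 left.
28 days into October 2046 → October 28, 2046.

October 28, 2046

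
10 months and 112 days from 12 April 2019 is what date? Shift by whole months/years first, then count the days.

June 3, 2020

Counting forward 10 months and 112 days from April 12, 2019: first the month/year part, then the days.
month 4 + 10 = 14, which is month 2 of year 2020 → February 2020.
Day 12 is valid in February, giving February 12, 2020.
Now add 112 days from February 12, 2020.
February has 29 days, so 29 − 12 = 17 days remain after February 12, 2020; 112 − 17 = 95 left.
March 2020 has 31 days: 95 − 31 = 64 left.
April 2020 has 30 days: 64 − 30 = 34 left.
May 2020 has 31 days: 34 − 31 = 3 left.
3 days into June 2020 → June 3, 2020.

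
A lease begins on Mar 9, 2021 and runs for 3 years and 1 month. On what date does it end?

April 9, 2024

Counting forward 3 years and 1 month from March 9, 2021.
+3 years → 2024; month 3 + 1 = 4 → April 2024.
Day 9 is valid in April, giving April 9, 2024.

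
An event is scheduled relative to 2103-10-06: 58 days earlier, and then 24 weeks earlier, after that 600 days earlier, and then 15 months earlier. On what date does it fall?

Counting back 58 days from October 6, 2103:
Going back 6 days from October 6, 2103 reaches the end of the previous month; 58 − 6 = 52 left.
September 2103 has 30 days: 52 − 30 = 22 left.
August 2103 has 31 days; 31 − 22 = 9 → August 9, 2103.
Going back 24 weeks (= 168 days) from August 9, 2103:
Going back 9 days from August 9, 2103 reaches the end of the previous month; 168 − 9 = 159 left.
July 2103 has 31 days: 159 − 31 = 128 left.
June 2103 has 30 days: 128 − 30 = 98 left.
May 2103 has 31 days: 98 − 31 = 67 left.
April 2103 has 30 days: 67 − 30 = 37 left.
March 2103 has 31 days: 37 − 31 = 6 left.
February 2103 has 28 days; 28 − 6 = 22 → February 22, 2103.
Going back 600 days from February 22, 2103:
Going back 22 days from February 22, 2103 reaches the end of the previous month; 600 − 22 = 578 left.
January 2103 has 31 days: 578 − 31 = 547 left.
December 2102 has 31 days: 547 − 31 = 516 left.
November 2102 has 30 days: 516 − 30 = 486 left.
October 2102 has 31 days: 486 − 31 = 455 left.
September 2102 has 30 days: 455 − 30 = 425 left.
August 2102 has 31 days: 425 − 31 = 394 left.
July 2102 has 31 days: 394 − 31 = 363 left.
June 2102 has 30 days: 363 − 30 = 333 left.
May 2102 has 31 days: 333 − 31 = 302 left.
April 2102 has 30 days: 302 − 30 = 272 left.
March 2102 has 31 days: 272 − 31 = 241 left.
February 2102 has 28 days (2102 is not a leap year): 241 − 28 = 213 left.
January 2102 has 31 days: 213 − 31 = 182 left.
December 2101 has 31 days: 182 − 31 = 151 left.
November 2101 has 30 days: 151 − 30 = 121 left.
October 2101 has 31 days: 121 − 31 = 90 left.
September 2101 has 30 days: 90 − 30 = 60 left.
August 2101 has 31 days: 60 − 31 = 29 left.
July 2101 has 31 days; 31 − 29 = 2 → July 2, 2101.
Counting back 15 months from July 2, 2101:
month 7 − 15 = -8, which is month 4 of year 2100 → April 2100.
Day 2 is valid in April, giving April 2, 2100.

April 2, 2100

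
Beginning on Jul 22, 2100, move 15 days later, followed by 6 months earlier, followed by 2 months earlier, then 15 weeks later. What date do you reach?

Counting forward 15 days from July 22, 2100:
July has 31 days, so 31 − 22 = 9 days remain after July 22, 2100; 15 − 9 = 6 left.
6 days into August 2100 → August 6, 2100.
Subtracting 6 months from August 6, 2100:
month 8 − 6 = 2 → February 2100.
Day 6 is valid in February, giving February 6, 2100.
Subtracting 2 months from February 6, 2100:
month 2 − 2 = 0, which is month 12 of year 2099 → December 2099.
Day 6 is valid in December, giving December 6, 2099.
Advancing 15 weeks (= 105 days) from December 6, 2099:
December has 31 days, so 31 − 6 = 25 days remain after December 6, 2099; 105 − 25 = 80 left.
January 2100 has 31 days: 80 − 31 = 49 left.
February 2100 has 28 days (2100 is not a leap year (divisible by 100 but not 400)): 49 − 28 = 21 left.
21 days into March 2100 → March 21, 2100.

March 21, 2100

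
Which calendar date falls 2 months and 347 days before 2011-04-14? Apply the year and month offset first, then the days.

March 4, 2010

Counting back 2 months and 347 days from April 14, 2011: first the month/year part, then the days.
month 4 − 2 = 2 → February 2011.
Day 14 is valid in February, giving February 14, 2011.
Now subtract 347 days from February 14, 2011.
Going back 14 days from February 14, 2011 reaches the end of the previous month; 347 − 14 = 333 left.
January 2011 has 31 days: 333 − 31 = 302 left.
December 2010 has 31 days: 302 − 31 = 271 left.
November 2010 has 30 days: 271 − 30 = 241 left.
October 2010 has 31 days: 241 − 31 = 210 left.
September 2010 has 30 days: 210 − 30 = 180 left.
August 2010 has 31 days: 180 − 31 = 149 left.
July 2010 has 31 days: 149 − 31 = 118 left.
June 2010 has 30 days: 118 − 30 = 88 left.
May 2010 has 31 days: 88 − 31 = 57 left.
April 2010 has 30 days: 57 − 30 = 27 left.
March 2010 has 31 days; 31 − 27 = 4 → March 4, 2010.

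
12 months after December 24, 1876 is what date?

Adding 12 months from December 24, 1876.
month 12 + 12 = 24, which is month 12 of year 1877 → December 1877.
Day 24 is valid in December, giving December 24, 1877.

December 24, 1877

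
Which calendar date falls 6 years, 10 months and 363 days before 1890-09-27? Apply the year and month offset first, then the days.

Subtracting 6 years, 10 months and 363 days from September 27, 1890: first the month/year part, then the days.
-6 years → 1884; month 9 − 10 = -1, which is month 11 of year 1883 → November 1883.
Day 27 is valid in November, giving November 27, 1883.
Now subtract 363 days from November 27, 1883.
Going back 27 days from November 27, 1883 reaches the end of the previous month; 363 − 27 = 336 left.
October 1883 has 31 days: 336 − 31 = 305 left.
September 1883 has 30 days: 305 − 30 = 275 left.
August 1883 has 31 days: 275 − 31 = 244 left.
July 1883 has 31 days: 244 − 31 = 213 left.
June 1883 has 30 days: 213 − 30 = 183 left.
May 1883 has 31 days: 183 − 31 = 152 left.
April 1883 has 30 days: 152 − 30 = 122 left.
March 1883 has 31 days: 122 − 31 = 91 left.
February 1883 has 28 days (1883 is not a leap year): 91 − 28 = 63 left.
January 1883 has 31 days: 63 − 31 = 32 left.
December 1882 has 31 days: 32 − 31 = 1 left.
November 1882 has 30 days; 30 − 1 = 29 → November 29, 1882.

November 29, 1882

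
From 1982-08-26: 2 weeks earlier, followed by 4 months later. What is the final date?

December 12, 1982

Going back 2 weeks (= 14 days) from August 26, 1982:
26 − 14 = 12, still in August 1982.
Counting forward 4 months from August 12, 1982:
month 8 + 4 = 12 → December 1982.
Day 12 is valid in December, giving December 12, 1982.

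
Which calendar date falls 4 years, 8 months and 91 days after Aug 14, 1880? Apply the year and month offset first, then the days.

Advancing 4 years, 8 months and 91 days from August 14, 1880: first the month/year part, then the days.
+4 years → 1884; month 8 + 8 = 16, which is month 4 of year 1885 → April 1885.
Day 14 is valid in April, giving April 14, 1885.
Now add 91 days from April 14, 1885.
April has 30 days, so 30 − 14 = 16 days remain after April 14, 1885; 91 − 16 = 75 left.
May 1885 has 31 days: 75 − 31 = 44 left.
June 1885 has 30 days: 44 − 30 = 14 left.
14 days into July 1885 → July 14, 1885.

July 14, 1885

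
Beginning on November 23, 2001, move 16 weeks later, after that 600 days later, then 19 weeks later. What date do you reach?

Adding 16 weeks (= 112 days) from November 23, 2001:
November has 30 days, so 30 − 23 = 7 days remain after November 23, 2001; 112 − 7 = 105 left.
December 2001 has 31 days: 105 − 31 = 74 left.
January 2002 has 31 days: 74 − 31 = 43 left.
February 2002 has 28 days (2002 is not a leap year): 43 − 28 = 15 left.
15 days into March 2002 → March 15, 2002.
Advancing 600 days from March 15, 2002:
March has 31 days, so 31 − 15 = 16 days remain after March 15, 2002; 600 − 16 = 584 left.
April 2002 has 30 days: 584 − 30 = 554 left.
May 2002 has 31 days: 554 − 31 = 523 left.
June 2002 has 30 days: 523 − 30 = 493 left.
July 2002 has 31 days: 493 − 31 = 462 left.
August 2002 has 31 days: 462 − 31 = 431 left.
September 2002 has 30 days: 431 − 30 = 401 left.
October 2002 has 31 days: 401 − 31 = 370 left.
November 2002 has 30 days: 370 − 30 = 340 left.
December 2002 has 31 days: 340 − 31 = 309 left.
January 2003 has 31 days: 309 − 31 = 278 left.
February 2003 has 28 days (2003 is not a leap year): 278 − 28 = 250 left.
March 2003 has 31 days: 250 − 31 = 219 left.
April 2003 has 30 days: 219 − 30 = 189 left.
May 2003 has 31 days: 189 − 31 = 158 left.
June 2003 has 30 days: 158 − 30 = 128 left.
July 2003 has 31 days: 128 − 31 = 97 left.
August 2003 has 31 days: 97 − 31 = 66 left.
September 2003 has 30 days: 66 − 30 = 36 left.
October 2003 has 31 days: 36 − 31 = 5 left.
5 days into November 2003 → November 5, 2003.
Counting forward 19 weeks (= 133 days) from November 5, 2003:
November has 30 days, so 30 − 5 = 25 days remain after November 5, 2003; 133 − 25 = 108 left.
December 2003 has 31 days: 108 − 31 = 77 left.
January 2004 has 31 days: 77 − 31 = 46 left.
February 2004 has 29 days (2004 is a leap year): 46 − 29 = 17 left.
17 days into March 2004 → March 17, 2004.

March 17, 2004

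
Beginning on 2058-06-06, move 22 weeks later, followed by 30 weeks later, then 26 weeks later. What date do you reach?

Counting forward 22 weeks (= 154 days) from June 6, 2058:
June has 30 days, so 30 − 6 = 24 days remain after June 6, 2058; 154 − 24 = 130 left.
July 2058 has 31 days: 130 − 31 = 99 left.
August 2058 has 31 days: 99 − 31 = 68 left.
September 2058 has 30 days: 68 − 30 = 38 left.
October 2058 has 31 days: 38 − 31 = 7 left.
7 days into November 2058 → November 7, 2058.
Counting forward 30 weeks (= 210 days) from November 7, 2058:
November has 30 days, so 30 − 7 = 23 days remain after November 7, 2058; 210 − 23 = 187 left.
December 2058 has 31 days: 187 − 31 = 156 left.
January 2059 has 31 days: 156 − 31 = 125 left.
February 2059 has 28 days (2059 is not a leap year): 125 − 28 = 97 left.
March 2059 has 31 days: 97 − 31 = 66 left.
April 2059 has 30 days: 66 − 30 = 36 left.
May 2059 has 31 days: 36 − 31 = 5 left.
5 days into June 2059 → June 5, 2059.
Counting forward 26 weeks (= 182 days) from June 5, 2059:
June has 30 days, so 30 − 5 = 25 days remain after June 5, 2059; 182 − 25 = 157 left.
July 2059 has 31 days: 157 − 31 = 126 left.
August 2059 has 31 days: 126 − 31 = 95 left.
September 2059 has 30 days: 95 − 30 = 65 left.
October 2059 has 31 days: 65 − 31 = 34 left.
November 2059 has 30 days: 34 − 30 = 4 left.
4 days into December 2059 → December 4, 2059.

December 4, 2059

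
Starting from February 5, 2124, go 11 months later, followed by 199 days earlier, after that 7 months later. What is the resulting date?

January 20, 2125

Advancing 11 months from February 5, 2124:
month 2 + 11 = 13, which is month 1 of year 2125 → January 2125.
Day 5 is valid in January, giving January 5, 2125.
Counting back 199 days from January 5, 2125:
Going back 5 days from January 5, 2125 reaches the end of the previous month; 199 − 5 = 194 left.
December 2124 has 31 days: 194 − 31 = 163 left.
November 2124 has 30 days: 163 − 30 = 133 left.
October 2124 has 31 days: 133 − 31 = 102 left.
September 2124 has 30 days: 102 − 30 = 72 left.
August 2124 has 31 days: 72 − 31 = 41 left.
July 2124 has 31 days: 41 − 31 = 10 left.
June 2124 has 30 days; 30 − 10 = 20 → June 20, 2124.
Adding 7 months from June 20, 2124:
month 6 + 7 = 13, which is month 1 of year 2125 → January 2125.
Day 20 is valid in January, giving January 20, 2125.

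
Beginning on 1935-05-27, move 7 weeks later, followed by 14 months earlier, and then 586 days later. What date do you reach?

Adding 7 weeks (= 49 days) from May 27, 1935:
May has 31 days, so 31 − 27 = 4 days remain after May 27, 1935; 49 − 4 = 45 left.
June 1935 has 30 days: 45 − 30 = 15 left.
15 days into July 1935 → July 15, 1935.
Counting back 14 months from July 15, 1935:
month 7 − 14 = -7, which is month 5 of year 1934 → May 1934.
Day 15 is valid in May, giving May 15, 1934.
Advancing 586 days from May 15, 1934:
May has 31 days, so 31 − 15 = 16 days remain after May 15, 1934; 586 − 16 = 570 left.
June 1934 has 30 days: 570 − 30 = 540 left.
July 1934 has 31 days: 540 − 31 = 509 left.
August 1934 has 31 days: 509 − 31 = 478 left.
September 1934 has 30 days: 478 − 30 = 448 left.
October 1934 has 31 days: 448 − 31 = 417 left.
November 1934 has 30 days: 417 − 30 = 387 left.
December 1934 has 31 days: 387 − 31 = 356 left.
January 1935 has 31 days: 356 − 31 = 325 left.
February 1935 has 28 days (1935 is not a leap year): 325 − 28 = 297 left.
March 1935 has 31 days: 297 − 31 = 266 left.
April 1935 has 30 days: 266 − 30 = 236 left.
May 1935 has 31 days: 236 − 31 = 205 left.
June 1935 has 30 days: 205 − 30 = 175 left.
July 1935 has 31 days: 175 − 31 = 144 left.
August 1935 has 31 days: 144 − 31 = 113 left.
September 1935 has 30 days: 113 − 30 = 83 left.
October 1935 has 31 days: 83 − 31 = 52 left.
November 1935 has 30 days: 52 − 30 = 22 left.
22 days into December 1935 → December 22, 1935.

December 22, 1935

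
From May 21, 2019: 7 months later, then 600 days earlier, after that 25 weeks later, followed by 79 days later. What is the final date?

January 9, 2019

Counting forward 7 months from May 21, 2019:
month 5 + 7 = 12 → December 2019.
Day 21 is valid in December, giving December 21, 2019.
Going back 600 days from December 21, 2019:
Going back 21 days from December 21, 2019 reaches the end of the previous month; 600 − 21 = 579 left.
November 2019 has 30 days: 579 − 30 = 549 left.
October 2019 has 31 days: 549 − 31 = 518 left.
September 2019 has 30 days: 518 − 30 = 488 left.
August 2019 has 31 days: 488 − 31 = 457 left.
July 2019 has 31 days: 457 − 31 = 426 left.
June 2019 has 30 days: 426 − 30 = 396 left.
May 2019 has 31 days: 396 − 31 = 365 left.
April 2019 has 30 days: 365 − 30 = 335 left.
March 2019 has 31 days: 335 − 31 = 304 left.
February 2019 has 28 days (2019 is not a leap year): 304 − 28 = 276 left.
January 2019 has 31 days: 276 − 31 = 245 left.
December 2018 has 31 days: 245 − 31 = 214 left.
November 2018 has 30 days: 214 − 30 = 184 left.
October 2018 has 31 days: 184 − 31 = 153 left.
September 2018 has 30 days: 153 − 30 = 123 left.
August 2018 has 31 days: 123 − 31 = 92 left.
July 2018 has 31 days: 92 − 31 = 61 left.
June 2018 has 30 days: 61 − 30 = 31 left.
May 2018 has 31 days: 31 − 31 = 0 left.
April 2018 has 30 days; 30 − 0 = 30 → April 30, 2018.
Counting forward 25 weeks (= 175 days) from April 30, 2018:
April has 30 days, so 30 − 30 = 0 days remain after April 30, 2018; 175 − 0 = 175 left.
May 2018 has 31 days: 175 − 31 = 144 left.
June 2018 has 30 days: 144 − 30 = 114 left.
July 2018 has 31 days: 114 − 31 = 83 left.
August 2018 has 31 days: 83 − 31 = 52 left.
September 2018 has 30 days: 52 − 30 = 22 left.
22 days into October 2018 → October 22, 2018.
Counting forward 79 days from October 22, 2018:
October has 31 days, so 31 − 22 = 9 days remain after October 22, 2018; 79 − 9 = 70 left.
November 2018 has 30 days: 70 − 30 = 40 left.
December 2018 has 31 days: 40 − 31 = 9 left.
9 days into January 2019 → January 9, 2019.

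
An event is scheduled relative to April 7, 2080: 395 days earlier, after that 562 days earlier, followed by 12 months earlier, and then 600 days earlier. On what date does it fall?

Counting back 395 days from April 7, 2080:
Going back 7 days from April 7, 2080 reaches the end of the previous month; 395 − 7 = 388 left.
March 2080 has 31 days: 388 − 31 = 357 left.
February 2080 has 29 days (2080 is a leap year): 357 − 29 = 328 left.
January 2080 has 31 days: 328 − 31 = 297 left.
December 2079 has 31 days: 297 − 31 = 266 left.
November 2079 has 30 days: 266 − 30 = 236 left.
October 2079 has 31 days: 236 − 31 = 205 left.
September 2079 has 30 days: 205 − 30 = 175 left.
August 2079 has 31 days: 175 − 31 = 144 left.
July 2079 has 31 days: 144 − 31 = 113 left.
June 2079 has 30 days: 113 − 30 = 83 left.
May 2079 has 31 days: 83 − 31 = 52 left.
April 2079 has 30 days: 52 − 30 = 22 left.
March 2079 has 31 days; 31 − 22 = 9 → March 9, 2079.
Subtracting 562 days from March 9, 2079:
Going back 9 days from March 9, 2079 reaches the end of the previous month; 562 − 9 = 553 left.
February 2079 has 28 days (2079 is not a leap year): 553 − 28 = 525 left.
January 2079 has 31 days: 525 − 31 = 494 left.
December 2078 has 31 days: 494 − 31 = 463 left.
November 2078 has 30 days: 463 − 30 = 433 left.
October 2078 has 31 days: 433 − 31 = 402 left.
September 2078 has 30 days: 402 − 30 = 372 left.
August 2078 has 31 days: 372 − 31 = 341 left.
July 2078 has 31 days: 341 − 31 = 310 left.
June 2078 has 30 days: 310 − 30 = 280 left.
May 2078 has 31 days: 280 − 31 = 249 left.
April 2078 has 30 days: 249 − 30 = 219 left.
March 2078 has 31 days: 219 − 31 = 188 left.
February 2078 has 28 days (2078 is not a leap year): 188 − 28 = 160 left.
January 2078 has 31 days: 160 − 31 = 129 left.
December 2077 has 31 days: 129 − 31 = 98 left.
November 2077 has 30 days: 98 − 30 = 68 left.
October 2077 has 31 days: 68 − 31 = 37 left.
September 2077 has 30 days: 37 − 30 = 7 left.
August 2077 has 31 days; 31 − 7 = 24 → August 24, 2077.
Subtracting 12 months from August 24, 2077:
month 8 − 12 = -4, which is month 8 of year 2076 → August 2076.
Day 24 is valid in August, giving August 24, 2076.
Counting back 600 days from August 24, 2076:
Going back 24 days from August 24, 2076 reaches the end of the previous month; 600 − 24 = 576 left.
July 2076 has 31 days: 576 − 31 = 545 left.
June 2076 has 30 days: 545 − 30 = 515 left.
May 2076 has 31 days: 515 − 31 = 484 left.
April 2076 has 30 days: 484 − 30 = 454 left.
March 2076 has 31 days: 454 − 31 = 423 left.
February 2076 has 29 days (2076 is a leap year): 423 − 29 = 394 left.
January 2076 has 31 days: 394 − 31 = 363 left.
December 2075 has 31 days: 363 − 31 = 332 left.
November 2075 has 30 days: 332 − 30 = 302 left.
October 2075 has 31 days: 302 − 31 = 271 left.
September 2075 has 30 days: 271 − 30 = 241 left.
August 2075 has 31 days: 241 − 31 = 210 left.
July 2075 has 31 days: 210 − 31 = 179 left.
June 2075 has 30 days: 179 − 30 = 149 left.
May 2075 has 31 days: 149 − 31 = 118 left.
April 2075 has 30 days: 118 − 30 = 88 left.
March 2075 has 31 days: 88 − 31 = 57 left.
February 2075 has 28 days (2075 is not a leap year): 57 − 28 = 29 left.
January 2075 has 31 days; 31 − 29 = 2 → January 2, 2075.

January 2, 2075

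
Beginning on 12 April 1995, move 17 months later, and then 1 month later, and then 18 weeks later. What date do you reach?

Advancing 17 months from April 12, 1995:
month 4 + 17 = 21, which is month 9 of year 1996 → September 1996.
Day 12 is valid in September, giving September 12, 1996.
Counting forward 1 month from September 12, 1996:
month 9 + 1 = 10 → October 1996.
Day 12 is valid in October, giving October 12, 1996.
Counting forward 18 weeks (= 126 days) from October 12, 1996:
October has 31 days, so 31 − 12 = 19 days remain after October 12, 1996; 126 − 19 = 107 left.
November 1996 has 30 days: 107 − 30 = 77 left.
December 1996 has 31 days: 77 − 31 = 46 left.
January 1997 has 31 days: 46 − 31 = 15 left.
15 days into February 1997 → February 15, 1997.

February 15, 1997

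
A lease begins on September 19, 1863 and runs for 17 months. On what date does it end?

Counting forward 17 months from September 19, 1863.
month 9 + 17 = 26, which is month 2 of year 1865 → February 1865.
Day 19 is valid in February, giving February 19, 1865.

February 19, 1865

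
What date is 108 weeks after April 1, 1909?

Adding 108 weeks = 756 days from April 1, 1909.
April has 30 days, so 30 − 1 = 29 days remain after April 1, 1909; 756 − 29 = 727 left.
May 1909 has 31 days: 727 − 31 = 696 left.
June 1909 has 30 days: 696 − 30 = 666 left.
July 1909 has 31 days: 666 − 31 = 635 left.
August 1909 has 31 days: 635 − 31 = 604 left.
September 1909 has 30 days: 604 − 30 = 574 left.
October 1909 has 31 days: 574 − 31 = 543 left.
November 1909 has 30 days: 543 − 30 = 513 left.
December 1909 has 31 days: 513 − 31 = 482 left.
January 1910 has 31 days: 482 − 31 = 451 left.
February 1910 has 28 days (1910 is not a leap year): 451 − 28 = 423 left.
March 1910 has 31 days: 423 − 31 = 392 left.
April 1910 has 30 days: 392 − 30 = 362 left.
May 1910 has 31 days: 362 − 31 = 331 left.
June 1910 has 30 days: 331 − 30 = 301 left.
July 1910 has 31 days: 301 − 31 = 270 left.
August 1910 has 31 days: 270 − 31 = 239 left.
September 1910 has 30 days: 239 − 30 = 209 left.
October 1910 has 31 days: 209 − 31 = 178 left.
November 1910 has 30 days: 178 − 30 = 148 left.
December 1910 has 31 days: 148 − 31 = 117 left.
January 1911 has 31 days: 117 − 31 = 86 left.
February 1911 has 28 days (1911 is not a leap year): 86 − 28 = 58 left.
March 1911 has 31 days: 58 − 31 = 27 left.
27 days into April 1911 → April 27, 1911.

April 27, 1911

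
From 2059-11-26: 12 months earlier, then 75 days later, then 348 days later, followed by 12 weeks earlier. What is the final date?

Counting back 12 months from November 26, 2059:
month 11 − 12 = -1, which is month 11 of year 2058 → November 2058.
Day 26 is valid in November, giving November 26, 2058.
Advancing 75 days from November 26, 2058:
November has 30 days, so 30 − 26 = 4 days remain after November 26, 2058; 75 − 4 = 71 left.
December 2058 has 31 days: 71 − 31 = 40 left.
January 2059 has 31 days: 40 − 31 = 9 left.
9 days into February 2059 → February 9, 2059.
Advancing 348 days from February 9, 2059:
February has 28 days, so 28 − 9 = 19 days remain after February 9, 2059; 348 − 19 = 329 left.
March 2059 has 31 days: 329 − 31 = 298 left.
April 2059 has 30 days: 298 − 30 = 268 left.
May 2059 has 31 days: 268 − 31 = 237 left.
June 2059 has 30 days: 237 − 30 = 207 left.
July 2059 has 31 days: 207 − 31 = 176 left.
August 2059 has 31 days: 176 − 31 = 145 left.
September 2059 has 30 days: 145 − 30 = 115 left.
October 2059 has 31 days: 115 − 31 = 84 left.
November 2059 has 30 days: 84 − 30 = 54 left.
December 2059 has 31 days: 54 − 31 = 23 left.
23 days into January 2060 → January 23, 2060.
Counting back 12 weeks (= 84 days) from January 23, 2060:
Going back 23 days from January 23, 2060 reaches the end of the previous month; 84 − 23 = 61 left.
December 2059 has 31 days: 61 − 31 = 30 left.
November 2059 has 30 days: 30 − 30 = 0 left.
October 2059 has 31 days; 31 − 0 = 31 → October 31, 2059.

October 31, 2059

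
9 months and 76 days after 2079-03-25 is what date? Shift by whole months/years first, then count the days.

Adding 9 months and 76 days from March 25, 2079: first the month/year part, then the days.
month 3 + 9 = 12 → December 2079.
Day 25 is valid in December, giving December 25, 2079.
Now add 76 days from December 25, 2079.
December has 31 days, so 31 − 25 = 6 days remain after December 25, 2079; 76 − 6 = 70 left.
January 2080 has 31 days: 70 − 31 = 39 left.
February 2080 has 29 days (2080 is a leap year): 39 − 29 = 10 left.
10 days into March 2080 → March 10, 2080.

March 10, 2080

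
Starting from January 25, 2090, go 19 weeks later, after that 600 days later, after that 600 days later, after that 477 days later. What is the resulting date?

January 9, 2095

Adding 19 weeks (= 133 days) from January 25, 2090:
January has 31 days, so 31 − 25 = 6 days remain after January 25, 2090; 133 − 6 = 127 left.
February 2090 has 28 days (2090 is not a leap year): 127 − 28 = 99 left.
March 2090 has 31 days: 99 − 31 = 68 left.
April 2090 has 30 days: 68 − 30 = 38 left.
May 2090 has 31 days: 38 − 31 = 7 left.
7 days into June 2090 → June 7, 2090.
Adding 600 days from June 7, 2090:
June has 30 days, so 30 − 7 = 23 days remain after June 7, 2090; 600 − 23 = 577 left.
July 2090 has 31 days: 577 − 31 = 546 left.
August 2090 has 31 days: 546 − 31 = 515 left.
September 2090 has 30 days: 515 − 30 = 485 left.
October 2090 has 31 days: 485 − 31 = 454 left.
November 2090 has 30 days: 454 − 30 = 424 left.
December 2090 has 31 days: 424 − 31 = 393 left.
January 2091 has 31 days: 393 − 31 = 362 left.
February 2091 has 28 days (2091 is not a leap year): 362 − 28 = 334 left.
March 2091 has 31 days: 334 − 31 = 303 left.
April 2091 has 30 days: 303 − 30 = 273 left.
May 2091 has 31 days: 273 − 31 = 242 left.
June 2091 has 30 days: 242 − 30 = 212 left.
July 2091 has 31 days: 212 − 31 = 181 left.
August 2091 has 31 days: 181 − 31 = 150 left.
September 2091 has 30 days: 150 − 30 = 120 left.
October 2091 has 31 days: 120 − 31 = 89 left.
November 2091 has 30 days: 89 − 30 = 59 left.
December 2091 has 31 days: 59 − 31 = 28 left.
28 days into January 2092 → January 28, 2092.
Counting forward 600 days from January 28, 2092:
January has 31 days, so 31 − 28 = 3 days remain after January 28, 2092; 600 − 3 = 597 left.
February 2092 has 29 days (2092 is a leap year): 597 − 29 = 568 left.
March 2092 has 31 days: 568 − 31 = 537 left.
April 2092 has 30 days: 537 − 30 = 507 left.
May 2092 has 31 days: 507 − 31 = 476 left.
June 2092 has 30 days: 476 − 30 = 446 left.
July 2092 has 31 days: 446 − 31 = 415 left.
August 2092 has 31 days: 415 − 31 = 384 left.
September 2092 has 30 days: 384 − 30 = 354 left.
October 2092 has 31 days: 354 − 31 = 323 left.
November 2092 has 30 days: 323 − 30 = 293 left.
December 2092 has 31 days: 293 − 31 = 262 left.
January 2093 has 31 days: 262 − 31 = 231 left.
February 2093 has 28 days (2093 is not a leap year): 231 − 28 = 203 left.
March 2093 has 31 days: 203 − 31 = 172 left.
April 2093 has 30 days: 172 − 30 = 142 left.
May 2093 has 31 days: 142 − 31 = 111 left.
June 2093 has 30 days: 111 − 30 = 81 left.
July 2093 has 31 days: 81 − 31 = 50 left.
August 2093 has 31 days: 50 − 31 = 19 left.
19 days into September 2093 → September 19, 2093.
Adding 477 days from September 19, 2093:
September has 30 days, so 30 − 19 = 11 days remain after September 19, 2093; 477 − 11 = 466 left.
October 2093 has 31 days: 466 − 31 = 435 left.
November 2093 has 30 days: 435 − 30 = 405 left.
December 2093 has 31 days: 405 − 31 = 374 left.
January 2094 has 31 days: 374 − 31 = 343 left.
February 2094 has 28 days (2094 is not a leap year): 343 − 28 = 315 left.
March 2094 has 31 days: 315 − 31 = 284 left.
April 2094 has 30 days: 284 − 30 = 254 left.
May 2094 has 31 days: 254 − 31 = 223 left.
June 2094 has 30 days: 223 − 30 = 193 left.
July 2094 has 31 days: 193 − 31 = 162 left.
August 2094 has 31 days: 162 − 31 = 131 left.
September 2094 has 30 days: 131 − 30 = 101 left.
October 2094 has 31 days: 101 − 31 = 70 left.
November 2094 has 30 days: 70 − 30 = 40 left.
December 2094 has 31 days: 40 − 31 = 9 left.
9 days into January 2095 → January 9, 2095.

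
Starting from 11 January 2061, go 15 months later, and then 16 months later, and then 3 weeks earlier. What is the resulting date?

July 21, 2063

Adding 15 months from January 11, 2061:
month 1 + 15 = 16, which is month 4 of year 2062 → April 2062.
Day 11 is valid in April, giving April 11, 2062.
Adding 16 months from April 11, 2062:
month 4 + 16 = 20, which is month 8 of year 2063 → August 2063.
Day 11 is valid in August, giving August 11, 2063.
Going back 3 weeks (= 21 days) from August 11, 2063:
Going back 11 days from August 11, 2063 reaches the end of the previous month; 21 − 11 = 10 left.
July 2063 has 31 days; 31 − 10 = 21 → July 21, 2063.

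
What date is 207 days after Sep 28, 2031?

April 22, 2032

Adding 207 days from September 28, 2031.
September has 30 days, so 30 − 28 = 2 days remain after September 28, 2031; 207 − 2 = 205 left.
October 2031 has 31 days: 205 − 31 = 174 left.
November 2031 has 30 days: 174 − 30 = 144 left.
December 2031 has 31 days: 144 − 31 = 113 left.
January 2032 has 31 days: 113 − 31 = 82 left.
February 2032 has 29 days (2032 is a leap year): 82 − 29 = 53 left.
March 2032 has 31 days: 53 − 31 = 22 left.
22 days into April 2032 → April 22, 2032.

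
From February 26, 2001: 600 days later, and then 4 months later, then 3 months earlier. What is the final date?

November 19, 2002

Advancing 600 days from February 26, 2001:
February has 28 days, so 28 − 26 = 2 days remain after February 26, 2001; 600 − 2 = 598 left.
March 2001 has 31 days: 598 − 31 = 567 left.
April 2001 has 30 days: 567 − 30 = 537 left.
May 2001 has 31 days: 537 − 31 = 506 left.
June 2001 has 30 days: 506 − 30 = 476 left.
July 2001 has 31 days: 476 − 31 = 445 left.
August 2001 has 31 days: 445 − 31 = 414 left.
September 2001 has 30 days: 414 − 30 = 384 left.
October 2001 has 31 days: 384 − 31 = 353 left.
November 2001 has 30 days: 353 − 30 = 323 left.
December 2001 has 31 days: 323 − 31 = 292 left.
January 2002 has 31 days: 292 − 31 = 261 left.
February 2002 has 28 days (2002 is not a leap year): 261 − 28 = 233 left.
March 2002 has 31 days: 233 − 31 = 202 left.
April 2002 has 30 days: 202 − 30 = 172 left.
May 2002 has 31 days: 172 − 31 = 141 left.
June 2002 has 30 days: 141 − 30 = 111 left.
July 2002 has 31 days: 111 − 31 = 80 left.
August 2002 has 31 days: 80 − 31 = 49 left.
September 2002 has 30 days: 49 − 30 = 19 left.
19 days into October 2002 → October 19, 2002.
Advancing 4 months from October 19, 2002:
month 10 + 4 = 14, which is month 2 of year 2003 → February 2003.
Day 19 is valid in February, giving February 19, 2003.
Going back 3 months from February 19, 2003:
month 2 − 3 = -1, which is month 11 of year 2002 → November 2002.
Day 19 is valid in November, giving November 19, 2002.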